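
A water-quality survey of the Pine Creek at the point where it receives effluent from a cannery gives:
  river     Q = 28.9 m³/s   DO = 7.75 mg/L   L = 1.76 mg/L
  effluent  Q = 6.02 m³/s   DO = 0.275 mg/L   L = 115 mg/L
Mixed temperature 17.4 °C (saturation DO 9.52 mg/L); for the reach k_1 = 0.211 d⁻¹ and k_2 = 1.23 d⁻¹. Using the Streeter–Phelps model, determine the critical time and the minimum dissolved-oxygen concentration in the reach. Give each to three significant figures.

Mixed DO = (28.9×7.75 + 6.02×0.275)/(28.9+6.02) = 225.6/34.92 = 6.461 mg/L.
Mixed L₀ = (28.9×1.76 + 6.02×115)/(34.92) = 743.2/34.92 = 21.28 mg/L.
Initial deficit D₀ = C_s − DO₀ = 9.52 − 6.461 = 3.059 mg/L.
t_c = (1/1.019) ln[(1.23/0.211)(1 − 3.059×1.019/(0.211×21.28))] = 0.9814 × ln(1.783) = 0.5677 d.
D_c = (0.211/1.23) × 21.28 × e^(−0.211×0.5677) = 0.1715 × 21.28 × 0.8871 = 3.239 mg/L.
Minimum DO = 9.52 − 3.239 = 6.281 mg/L.

t_c ≈ 0.568 d; minimum DO ≈ 6.28 mg/L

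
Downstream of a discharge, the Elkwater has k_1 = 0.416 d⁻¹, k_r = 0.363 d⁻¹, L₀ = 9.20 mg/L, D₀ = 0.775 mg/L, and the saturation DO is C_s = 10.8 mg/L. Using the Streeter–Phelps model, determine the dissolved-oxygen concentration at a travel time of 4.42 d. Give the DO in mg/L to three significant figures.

k_1 L₀/(k_r−k_1) = 0.416×9.20/(0.363−0.416) = 3.827/-0.05300 = -72.21 mg/L.
e^(−k_1 t) = e^(−0.416×4.420) = 0.1590; e^(−k_r t) = e^(−0.363×4.420) = 0.2010.
D = -72.21 × (0.1590 − 0.2010) + 0.775 × 0.2010 = 3.031 + 0.1558 = 3.187 mg/L.
DO = C_s − D = 10.8 − 3.187 = 7.613 mg/L.

DO ≈ 7.61 mg/L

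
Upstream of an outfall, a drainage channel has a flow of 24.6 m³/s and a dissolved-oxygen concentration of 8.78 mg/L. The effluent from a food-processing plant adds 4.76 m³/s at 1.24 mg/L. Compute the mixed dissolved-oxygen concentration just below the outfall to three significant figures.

Flow-weighted mixing: C = (Q_r C_r + Q_w C_w)/(Q_r + Q_w)
= (24.6×8.78 + 4.76×1.24)/(24.6 + 4.76) = 221.9/29.36 = 7.558 mg/L.

7.56 mg/L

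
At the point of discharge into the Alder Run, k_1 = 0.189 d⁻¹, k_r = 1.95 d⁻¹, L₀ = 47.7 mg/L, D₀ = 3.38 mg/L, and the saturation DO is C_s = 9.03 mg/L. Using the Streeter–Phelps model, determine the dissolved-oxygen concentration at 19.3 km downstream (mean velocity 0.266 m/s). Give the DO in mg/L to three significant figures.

DO ≈ 5.00 mg/L

Travel time t = x/v = 19.3 km / (0.266 m/s) = 19300 m / 0.266 m/s = 72560 s = 0.8398 d.
k_1 L₀/(k_r−k_1) = 0.189×47.7/(1.95−0.189) = 9.015/1.761 = 5.119 mg/L.
e^(−k_1 t) = e^(−0.189×0.8398) = 0.8532; e^(−k_r t) = e^(−1.95×0.8398) = 0.1945.
D = 5.119 × (0.8532 − 0.1945) + 3.38 × 0.1945 = 3.373 + 0.6573 = 4.030 mg/L.
DO = C_s − D = 9.03 − 4.030 = 5.000 mg/L.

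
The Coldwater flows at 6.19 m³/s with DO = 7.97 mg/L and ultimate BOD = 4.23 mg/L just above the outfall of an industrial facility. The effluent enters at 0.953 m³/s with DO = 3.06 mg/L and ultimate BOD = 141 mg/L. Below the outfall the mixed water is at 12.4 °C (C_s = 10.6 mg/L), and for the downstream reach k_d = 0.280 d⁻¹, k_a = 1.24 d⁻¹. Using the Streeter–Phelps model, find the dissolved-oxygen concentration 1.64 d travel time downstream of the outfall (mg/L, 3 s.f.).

DO ≈ 6.89 mg/L

Mixed DO = (6.19×7.97 + 0.953×3.06)/(6.19+0.953) = 52.25/7.143 = 7.315 mg/L.
Mixed L₀ = (6.19×4.23 + 0.953×141)/(7.143) = 160.6/7.143 = 22.48 mg/L.
Initial deficit D₀ = C_s − DO₀ = 10.6 − 7.315 = 3.285 mg/L.
D(1.64) = [0.280×22.48/(1.24−0.280)](e^(−0.280×1.64) − e^(−1.24×1.64)) + 3.285 e^(−1.24×1.64)
= 6.556 × (0.6318 − 0.1309) + 3.285 × 0.1309 = 3.714 mg/L.
DO = 10.6 − 3.714 = 6.886 mg/L.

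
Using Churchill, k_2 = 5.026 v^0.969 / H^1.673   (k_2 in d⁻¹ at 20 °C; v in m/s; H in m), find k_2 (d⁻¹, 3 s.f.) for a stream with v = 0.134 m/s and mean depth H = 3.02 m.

k_2 ≈ 0.113 d⁻¹

k_2 = 5.026 × 0.134^0.969 / 3.02^1.673 = 5.026 × 0.1426 / 6.354 = 0.1128 d⁻¹.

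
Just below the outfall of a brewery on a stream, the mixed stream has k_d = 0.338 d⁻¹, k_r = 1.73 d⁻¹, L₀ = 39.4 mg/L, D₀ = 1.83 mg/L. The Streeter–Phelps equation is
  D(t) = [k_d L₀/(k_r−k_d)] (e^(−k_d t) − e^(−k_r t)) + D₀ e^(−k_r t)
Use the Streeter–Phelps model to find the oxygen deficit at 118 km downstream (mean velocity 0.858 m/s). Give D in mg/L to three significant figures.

D ≈ 5.09 mg/L

Travel time t = x/v = 118 km / (0.858 m/s) = 118000 m / 0.858 m/s = 137500 s = 1.592 d.
k_d L₀/(k_r−k_d) = 0.338×39.4/(1.73−0.338) = 13.32/1.392 = 9.567 mg/L.
e^(−k_d t) = e^(−0.338×1.592) = 0.5839; e^(−k_r t) = e^(−1.73×1.592) = 0.06369.
D = 9.567 × (0.5839 − 0.06369) + 1.83 × 0.06369 = 4.977 + 0.1165 = 5.093 mg/L.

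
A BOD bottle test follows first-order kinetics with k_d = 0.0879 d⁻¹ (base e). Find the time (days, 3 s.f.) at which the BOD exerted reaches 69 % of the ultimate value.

y/L₀ = 1 − e^(−k_d t) = 0.69 ⇒ e^(−k_d t) = 0.310
t = −ln(0.310) / 0.0879 = 1.171 / 0.0879 = 13.32 d.

t ≈ 13.3 d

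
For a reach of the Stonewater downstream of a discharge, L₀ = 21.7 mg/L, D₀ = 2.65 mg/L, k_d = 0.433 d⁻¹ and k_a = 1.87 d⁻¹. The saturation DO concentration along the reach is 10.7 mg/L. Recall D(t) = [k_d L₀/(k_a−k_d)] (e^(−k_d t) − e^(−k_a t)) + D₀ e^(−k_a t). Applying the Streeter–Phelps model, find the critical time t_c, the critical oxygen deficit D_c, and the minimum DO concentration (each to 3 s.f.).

At the critical point dD/dt = 0, so k_d L₀ e^(−k_d t) = k_a D. Substituting D(t) from the Streeter–Phelps equation and solving for t gives
t_c = ln[(k_a/k_d)(1 − D₀(k_a−k_d)/(k_d L₀))] / (k_a−k_d).
Here k_a−k_d = 1.437 d⁻¹ and 1 − D₀(k_a−k_d)/(k_d L₀) = 1 − 2.65×1.437/(0.433×21.7) = 0.5947, so
t_c = ln(4.319 × 0.5947) / 1.437 = 0.9433 / 1.437 = 0.6564 d.
D_c = (k_d/k_a) L₀ e^(−k_d t_c) = (0.433/1.87) × 21.7 × e^(−0.433×0.6564) = 0.2316 × 21.7 × 0.7526 = 3.782 mg/L.
Minimum DO = C_s − D_c = 10.7 − 3.782 = 6.918 mg/L.

t_c ≈ 0.656 d; D_c ≈ 3.78 mg/L; min DO ≈ 6.92 mg/L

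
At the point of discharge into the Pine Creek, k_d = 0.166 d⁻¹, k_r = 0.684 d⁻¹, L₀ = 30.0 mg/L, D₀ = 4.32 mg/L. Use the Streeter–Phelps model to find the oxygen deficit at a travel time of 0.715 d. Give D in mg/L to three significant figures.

D ≈ 5.29 mg/L

k_d L₀/(k_r−k_d) = 0.166×30.0/(0.684−0.166) = 4.980/0.5180 = 9.614 mg/L.
e^(−k_d t) = e^(−0.166×0.7150) = 0.8881; e^(−k_r t) = e^(−0.684×0.7150) = 0.6132.
D = 9.614 × (0.8881 − 0.6132) + 4.32 × 0.6132 = 2.643 + 2.649 = 5.292 mg/L.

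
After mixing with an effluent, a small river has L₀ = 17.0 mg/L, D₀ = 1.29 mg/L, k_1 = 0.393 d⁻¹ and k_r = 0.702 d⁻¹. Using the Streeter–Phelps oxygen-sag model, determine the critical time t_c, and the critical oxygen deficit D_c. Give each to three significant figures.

At the critical point dD/dt = 0, so k_1 L₀ e^(−k_1 t) = k_r D. Substituting D(t) from the Streeter–Phelps equation and solving for t gives
t_c = ln[(k_r/k_1)(1 − D₀(k_r−k_1)/(k_1 L₀))] / (k_r−k_1).
Here k_r−k_1 = 0.3090 d⁻¹ and 1 − D₀(k_r−k_1)/(k_1 L₀) = 1 − 1.29×0.3090/(0.393×17.0) = 0.9403, so
t_c = ln(1.786 × 0.9403) / 0.3090 = 0.5186 / 0.3090 = 1.678 d.
L(t_c) = L₀ e^(−k_1 t_c) = 17.0 × 0.5171 = 8.790 mg/L, and at the critical point k_r D_c = k_1 L, so D_c = (0.393/0.702) × 8.790 = 4.921 mg/L.

t_c ≈ 1.68 d; D_c ≈ 4.92 mg/L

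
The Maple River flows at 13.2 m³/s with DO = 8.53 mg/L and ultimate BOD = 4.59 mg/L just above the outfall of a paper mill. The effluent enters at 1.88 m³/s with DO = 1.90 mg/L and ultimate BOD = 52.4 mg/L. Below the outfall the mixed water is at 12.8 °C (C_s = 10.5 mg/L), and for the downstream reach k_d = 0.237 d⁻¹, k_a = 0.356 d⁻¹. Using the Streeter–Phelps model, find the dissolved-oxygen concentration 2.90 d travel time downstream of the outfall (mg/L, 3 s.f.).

Mixed DO = (13.2×8.53 + 1.88×1.90)/(13.2+1.88) = 116.2/15.08 = 7.703 mg/L.
Mixed L₀ = (13.2×4.59 + 1.88×52.4)/(15.08) = 159.1/15.08 = 10.55 mg/L.
Initial deficit D₀ = C_s − DO₀ = 10.5 − 7.703 = 2.797 mg/L.
D(2.90) = [0.237×10.55/(0.356−0.237)](e^(−0.237×2.90) − e^(−0.356×2.90)) + 2.797 e^(−0.356×2.90)
= 21.01 × (0.5029 − 0.3562) + 2.797 × 0.3562 = 4.080 mg/L.
DO = 10.5 − 4.080 = 6.420 mg/L.

DO ≈ 6.42 mg/L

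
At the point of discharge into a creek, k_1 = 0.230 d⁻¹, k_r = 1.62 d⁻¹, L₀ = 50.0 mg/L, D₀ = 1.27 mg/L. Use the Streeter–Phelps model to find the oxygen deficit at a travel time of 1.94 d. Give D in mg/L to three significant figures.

k_1 L₀/(k_r−k_1) = 0.230×50.0/(1.62−0.230) = 11.50/1.390 = 8.273 mg/L.
e^(−k_1 t) = e^(−0.230×1.940) = 0.6401; e^(−k_r t) = e^(−1.62×1.940) = 0.04316.
D = 8.273 × (0.6401 − 0.04316) + 1.27 × 0.04316 = 4.938 + 0.05482 = 4.993 mg/L.

D ≈ 4.99 mg/L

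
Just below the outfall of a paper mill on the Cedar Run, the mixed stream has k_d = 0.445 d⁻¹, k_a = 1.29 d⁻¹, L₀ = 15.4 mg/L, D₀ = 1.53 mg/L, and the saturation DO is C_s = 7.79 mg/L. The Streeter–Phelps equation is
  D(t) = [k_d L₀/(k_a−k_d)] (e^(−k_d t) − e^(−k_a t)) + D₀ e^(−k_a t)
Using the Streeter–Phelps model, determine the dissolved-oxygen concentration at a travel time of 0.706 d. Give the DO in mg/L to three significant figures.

k_d L₀/(k_a−k_d) = 0.445×15.4/(1.29−0.445) = 6.853/0.8450 = 8.110 mg/L.
e^(−k_d t) = e^(−0.445×0.7060) = 0.7304; e^(−k_a t) = e^(−1.29×0.7060) = 0.4022.
D = 8.110 × (0.7304 − 0.4022) + 1.53 × 0.4022 = 2.661 + 0.6154 = 3.277 mg/L.
DO = C_s − D = 7.79 − 3.277 = 4.513 mg/L.

DO ≈ 4.51 mg/L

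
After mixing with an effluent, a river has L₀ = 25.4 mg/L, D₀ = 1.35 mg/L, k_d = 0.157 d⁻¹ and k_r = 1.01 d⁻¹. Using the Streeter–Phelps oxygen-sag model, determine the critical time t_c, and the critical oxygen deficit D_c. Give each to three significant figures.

t_c ≈ 1.78 d; D_c ≈ 2.98 mg/L

With k_r/k_d = 6.433 and 1 − D₀(k_r−k_d)/(k_d L₀) = 0.7112,
t_c = ln(6.433 × 0.7112) / (1.01 − 0.157) = ln(4.575) / 0.8530 = 1.521/0.8530 = 1.783 d.
D_c = (k_d/k_r) L₀ e^(−k_d t_c) = (0.157/1.01) × 25.4 × e^(−0.157×1.783) = 0.1554 × 25.4 × 0.7559 = 2.984 mg/L.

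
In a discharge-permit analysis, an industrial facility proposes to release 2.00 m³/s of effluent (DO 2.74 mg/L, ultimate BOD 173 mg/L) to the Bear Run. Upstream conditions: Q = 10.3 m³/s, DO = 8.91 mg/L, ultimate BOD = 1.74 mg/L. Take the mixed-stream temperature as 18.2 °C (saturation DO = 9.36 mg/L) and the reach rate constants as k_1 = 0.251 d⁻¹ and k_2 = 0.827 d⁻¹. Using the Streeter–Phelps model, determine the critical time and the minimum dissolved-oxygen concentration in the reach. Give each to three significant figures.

t_c ≈ 1.86 d; minimum DO ≈ 3.73 mg/L

Mixed DO = (10.3×8.91 + 2.00×2.74)/(10.3+2.00) = 97.25/12.30 = 7.907 mg/L.
Mixed L₀ = (10.3×1.74 + 2.00×173)/(12.30) = 363.9/12.30 = 29.59 mg/L.
Initial deficit D₀ = C_s − DO₀ = 9.36 − 7.907 = 1.453 mg/L.
t_c = (1/0.5760) ln[(0.827/0.251)(1 − 1.453×0.5760/(0.251×29.59))] = 1.736 × ln(2.923) = 1.862 d.
D_c = (0.251/0.827) × 29.59 × e^(−0.251×1.862) = 0.3035 × 29.59 × 0.6266 = 5.627 mg/L.
Minimum DO = 9.36 − 5.627 = 3.733 mg/L.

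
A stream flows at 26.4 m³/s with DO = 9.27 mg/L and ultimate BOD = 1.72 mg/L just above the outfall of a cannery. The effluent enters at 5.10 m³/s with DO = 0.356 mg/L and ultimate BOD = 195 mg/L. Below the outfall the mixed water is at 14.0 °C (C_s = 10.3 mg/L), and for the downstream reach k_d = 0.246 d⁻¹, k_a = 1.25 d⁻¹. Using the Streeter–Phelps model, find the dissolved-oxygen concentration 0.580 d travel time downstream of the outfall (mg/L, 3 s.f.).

Mixed DO = (26.4×9.27 + 5.10×0.356)/(26.4+5.10) = 246.5/31.50 = 7.827 mg/L.
Mixed L₀ = (26.4×1.72 + 5.10×195)/(31.50) = 1040/31.50 = 33.01 mg/L.
Initial deficit D₀ = C_s − DO₀ = 10.3 − 7.827 = 2.473 mg/L.
D(0.580) = [0.246×33.01/(1.25−0.246)](e^(−0.246×0.580) − e^(−1.25×0.580)) + 2.473 e^(−1.25×0.580)
= 8.089 × (0.8670 − 0.4843) + 2.473 × 0.4843 = 4.293 mg/L.
DO = 10.3 − 4.293 = 6.007 mg/L.

DO ≈ 6.01 mg/L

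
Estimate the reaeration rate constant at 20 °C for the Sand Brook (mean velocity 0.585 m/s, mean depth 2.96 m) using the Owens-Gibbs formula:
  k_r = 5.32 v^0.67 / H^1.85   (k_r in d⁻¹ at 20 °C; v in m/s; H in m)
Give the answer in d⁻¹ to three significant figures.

k_r ≈ 0.499 d⁻¹

k_r = 5.32 × 0.585^0.67 / 2.96^1.85 = 5.32 × 0.6982 / 7.445 = 0.4989 d⁻¹.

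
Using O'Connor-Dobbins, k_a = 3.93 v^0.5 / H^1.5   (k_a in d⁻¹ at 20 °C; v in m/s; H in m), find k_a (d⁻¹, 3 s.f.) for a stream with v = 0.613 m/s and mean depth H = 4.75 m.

k_a = 3.93 × 0.613^0.5 / 4.75^1.5 = 3.93 × 0.7829 / 10.35 = 0.2972 d⁻¹.

k_a ≈ 0.297 d⁻¹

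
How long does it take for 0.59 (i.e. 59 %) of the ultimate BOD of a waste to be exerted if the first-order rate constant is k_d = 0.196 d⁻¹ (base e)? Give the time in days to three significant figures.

y/L₀ = 1 − e^(−k_d t) = 0.59 ⇒ e^(−k_d t) = 0.410
t = −ln(0.410) / 0.196 = 0.8916 / 0.196 = 4.549 d.

t ≈ 4.55 d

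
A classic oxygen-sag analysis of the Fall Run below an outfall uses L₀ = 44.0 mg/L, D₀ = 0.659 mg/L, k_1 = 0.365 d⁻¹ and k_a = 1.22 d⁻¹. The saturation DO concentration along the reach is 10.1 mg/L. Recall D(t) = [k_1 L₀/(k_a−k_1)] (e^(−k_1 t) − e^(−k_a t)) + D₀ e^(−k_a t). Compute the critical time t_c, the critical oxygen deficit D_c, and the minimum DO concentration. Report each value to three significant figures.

t_c ≈ 1.37 d; D_c ≈ 7.99 mg/L; min DO ≈ 2.11 mg/L

At the critical point dD/dt = 0, so k_1 L₀ e^(−k_1 t) = k_a D. Substituting D(t) from the Streeter–Phelps equation and solving for t gives
t_c = ln[(k_a/k_1)(1 − D₀(k_a−k_1)/(k_1 L₀))] / (k_a−k_1).
Here k_a−k_1 = 0.8550 d⁻¹ and 1 − D₀(k_a−k_1)/(k_1 L₀) = 1 − 0.659×0.8550/(0.365×44.0) = 0.9649, so
t_c = ln(3.342 × 0.9649) / 0.8550 = 1.171 / 0.8550 = 1.370 d.
L(t_c) = L₀ e^(−k_1 t_c) = 44.0 × 0.6066 = 26.69 mg/L, and at the critical point k_a D_c = k_1 L, so D_c = (0.365/1.22) × 26.69 = 7.985 mg/L.
Minimum DO = C_s − D_c = 10.1 − 7.985 = 2.115 mg/L.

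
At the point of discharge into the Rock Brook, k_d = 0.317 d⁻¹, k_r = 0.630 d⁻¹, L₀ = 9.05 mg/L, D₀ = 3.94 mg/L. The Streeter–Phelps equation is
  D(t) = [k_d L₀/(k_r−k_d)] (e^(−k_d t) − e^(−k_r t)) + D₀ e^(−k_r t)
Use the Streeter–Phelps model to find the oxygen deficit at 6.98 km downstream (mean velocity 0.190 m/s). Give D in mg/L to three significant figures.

D ≈ 4.01 mg/L

Travel time t = x/v = 6.98 km / (0.190 m/s) = 6980 m / 0.190 m/s = 36740 s = 0.4252 d.
k_d L₀/(k_r−k_d) = 0.317×9.05/(0.630−0.317) = 2.869/0.3130 = 9.166 mg/L.
e^(−k_d t) = e^(−0.317×0.4252) = 0.8739; e^(−k_r t) = e^(−0.630×0.4252) = 0.7650.
D = 9.166 × (0.8739 − 0.7650) + 3.94 × 0.7650 = 0.9981 + 3.014 = 4.012 mg/L.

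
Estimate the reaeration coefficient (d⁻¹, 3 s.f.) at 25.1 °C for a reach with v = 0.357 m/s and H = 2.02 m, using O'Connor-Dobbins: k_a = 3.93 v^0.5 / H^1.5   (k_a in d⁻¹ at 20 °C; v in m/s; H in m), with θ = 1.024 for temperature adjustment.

k_a ≈ 0.923 d⁻¹

k_a(20) = 3.93 × 0.357^0.5 / 2.02^1.5 = 3.93 × 0.5975 / 2.871 = 0.8179 d⁻¹.
k_a(25.1) = 0.8179 × 1.024^(25.1−20) = 0.8179 × 1.129 = 0.9231 d⁻¹.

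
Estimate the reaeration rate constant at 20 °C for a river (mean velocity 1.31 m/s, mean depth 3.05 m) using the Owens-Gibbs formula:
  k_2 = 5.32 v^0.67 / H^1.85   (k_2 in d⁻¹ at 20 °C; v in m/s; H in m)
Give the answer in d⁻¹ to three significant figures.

k_2 ≈ 0.810 d⁻¹

k_2 = 5.32 × 1.31^0.67 / 3.05^1.85 = 5.32 × 1.198 / 7.870 = 0.8101 d⁻¹.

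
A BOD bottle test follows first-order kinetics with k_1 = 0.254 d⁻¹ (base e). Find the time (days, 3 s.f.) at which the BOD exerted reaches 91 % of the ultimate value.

y/L₀ = 1 − e^(−k_1 t) = 0.91 ⇒ e^(−k_1 t) = 0.0900
t = −ln(0.0900) / 0.254 = 2.408 / 0.254 = 9.480 d.

t ≈ 9.48 d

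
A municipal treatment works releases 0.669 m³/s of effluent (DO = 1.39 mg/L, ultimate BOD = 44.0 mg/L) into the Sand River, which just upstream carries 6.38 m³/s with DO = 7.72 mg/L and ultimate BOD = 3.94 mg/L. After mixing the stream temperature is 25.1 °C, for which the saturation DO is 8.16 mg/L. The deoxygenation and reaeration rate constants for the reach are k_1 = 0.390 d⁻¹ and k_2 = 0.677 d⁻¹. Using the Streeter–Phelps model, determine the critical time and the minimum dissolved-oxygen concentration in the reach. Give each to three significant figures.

t_c ≈ 1.56 d; minimum DO ≈ 5.73 mg/L

Mixed DO = (6.38×7.72 + 0.669×1.39)/(6.38+0.669) = 50.18/7.049 = 7.119 mg/L.
Mixed L₀ = (6.38×3.94 + 0.669×44.0)/(7.049) = 54.57/7.049 = 7.742 mg/L.
Initial deficit D₀ = C_s − DO₀ = 8.16 − 7.119 = 1.041 mg/L.
t_c = (1/0.2870) ln[(0.677/0.390)(1 − 1.041×0.2870/(0.390×7.742))] = 3.484 × ln(1.564) = 1.559 d.
D_c = (0.390/0.677) × 7.742 × e^(−0.390×1.559) = 0.5761 × 7.742 × 0.5445 = 2.428 mg/L.
Minimum DO = 8.16 − 2.428 = 5.732 mg/L.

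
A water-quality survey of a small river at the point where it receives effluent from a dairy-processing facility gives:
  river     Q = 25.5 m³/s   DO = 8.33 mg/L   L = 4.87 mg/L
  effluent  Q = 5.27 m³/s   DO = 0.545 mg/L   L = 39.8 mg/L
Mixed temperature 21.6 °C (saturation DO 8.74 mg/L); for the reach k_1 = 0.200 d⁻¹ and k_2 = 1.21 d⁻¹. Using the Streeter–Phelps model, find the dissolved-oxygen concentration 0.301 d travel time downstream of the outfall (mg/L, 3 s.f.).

DO ≈ 7.00 mg/L

Mixed DO = (25.5×8.33 + 5.27×0.545)/(25.5+5.27) = 215.3/30.77 = 6.997 mg/L.
Mixed L₀ = (25.5×4.87 + 5.27×39.8)/(30.77) = 333.9/30.77 = 10.85 mg/L.
Initial deficit D₀ = C_s − DO₀ = 8.74 − 6.997 = 1.743 mg/L.
D(0.301) = [0.200×10.85/(1.21−0.200)](e^(−0.200×0.301) − e^(−1.21×0.301)) + 1.743 e^(−1.21×0.301)
= 2.149 × (0.9416 − 0.6947) + 1.743 × 0.6947 = 1.742 mg/L.
DO = 8.74 − 1.742 = 6.998 mg/L.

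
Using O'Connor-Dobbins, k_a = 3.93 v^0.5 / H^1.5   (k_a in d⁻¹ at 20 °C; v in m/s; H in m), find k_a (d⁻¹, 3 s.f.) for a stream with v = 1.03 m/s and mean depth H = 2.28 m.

k_a ≈ 1.16 d⁻¹

k_a = 3.93 × 1.03^0.5 / 2.28^1.5 = 3.93 × 1.015 / 3.443 = 1.159 d⁻¹.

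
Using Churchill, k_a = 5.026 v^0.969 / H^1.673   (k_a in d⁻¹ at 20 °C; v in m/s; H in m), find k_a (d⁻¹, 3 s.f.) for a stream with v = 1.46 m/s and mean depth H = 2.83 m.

k_a ≈ 1.27 d⁻¹

k_a = 5.026 × 1.46^0.969 / 2.83^1.673 = 5.026 × 1.443 / 5.700 = 1.272 d⁻¹.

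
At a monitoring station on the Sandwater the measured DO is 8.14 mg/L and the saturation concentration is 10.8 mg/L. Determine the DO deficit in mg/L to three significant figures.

D = C_s − C = 10.8 − 8.14 = 2.66 mg/L.

D ≈ 2.66 mg/L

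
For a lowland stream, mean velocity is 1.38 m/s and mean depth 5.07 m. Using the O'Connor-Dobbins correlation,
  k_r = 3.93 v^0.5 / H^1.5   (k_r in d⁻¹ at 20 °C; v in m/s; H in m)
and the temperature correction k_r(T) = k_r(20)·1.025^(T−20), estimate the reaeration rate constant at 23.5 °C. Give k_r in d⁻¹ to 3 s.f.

k_r ≈ 0.441 d⁻¹

k_r(20) = 3.93 × 1.38^0.5 / 5.07^1.5 = 3.93 × 1.175 / 11.42 = 0.4044 d⁻¹.
k_r(23.5) = 0.4044 × 1.025^(23.5−20) = 0.4044 × 1.090 = 0.4409 d⁻¹.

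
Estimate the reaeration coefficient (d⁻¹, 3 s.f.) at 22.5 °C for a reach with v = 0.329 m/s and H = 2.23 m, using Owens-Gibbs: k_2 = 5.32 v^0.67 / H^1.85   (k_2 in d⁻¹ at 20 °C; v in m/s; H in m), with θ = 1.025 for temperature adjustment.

k_2(20) = 5.32 × 0.329^0.67 / 2.23^1.85 = 5.32 × 0.4748 / 4.409 = 0.5729 d⁻¹.
k_2(22.5) = 0.5729 × 1.025^(22.5−20) = 0.5729 × 1.064 = 0.6094 d⁻¹.

k_2 ≈ 0.609 d⁻¹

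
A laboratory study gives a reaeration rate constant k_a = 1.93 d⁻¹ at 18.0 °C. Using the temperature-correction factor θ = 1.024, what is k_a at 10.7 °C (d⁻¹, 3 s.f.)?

k_a(T₂) = k_a(T₁) · θ^(T₂−T₁) = 1.93 × 1.024^(10.7−18.0)
= 1.93 × 1.024^-7.30 = 1.93 × 0.8410 = 1.623 d⁻¹.

k_a ≈ 1.62 d⁻¹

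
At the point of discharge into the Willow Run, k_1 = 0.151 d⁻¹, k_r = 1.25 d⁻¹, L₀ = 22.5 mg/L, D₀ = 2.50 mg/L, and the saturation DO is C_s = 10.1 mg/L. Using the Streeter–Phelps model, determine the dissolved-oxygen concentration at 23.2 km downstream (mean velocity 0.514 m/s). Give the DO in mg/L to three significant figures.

DO ≈ 7.55 mg/L

Travel time t = x/v = 23.2 km / (0.514 m/s) = 23200 m / 0.514 m/s = 45140 s = 0.5224 d.
k_1 L₀/(k_r−k_1) = 0.151×22.5/(1.25−0.151) = 3.397/1.099 = 3.091 mg/L.
e^(−k_1 t) = e^(−0.151×0.5224) = 0.9241; e^(−k_r t) = e^(−1.25×0.5224) = 0.5205.
D = 3.091 × (0.9241 − 0.5205) + 2.50 × 0.5205 = 1.248 + 1.301 = 2.549 mg/L.
DO = C_s − D = 10.1 − 2.549 = 7.551 mg/L.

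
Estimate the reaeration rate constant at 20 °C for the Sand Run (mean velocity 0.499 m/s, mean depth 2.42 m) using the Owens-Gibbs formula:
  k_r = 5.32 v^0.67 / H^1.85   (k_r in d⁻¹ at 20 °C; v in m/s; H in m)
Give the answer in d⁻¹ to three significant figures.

k_r = 5.32 × 0.499^0.67 / 2.42^1.85 = 5.32 × 0.6277 / 5.129 = 0.6510 d⁻¹.

k_r ≈ 0.651 d⁻¹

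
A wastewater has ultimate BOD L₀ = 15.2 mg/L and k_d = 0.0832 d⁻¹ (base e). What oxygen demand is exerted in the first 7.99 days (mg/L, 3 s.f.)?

y_t = L₀(1 − e^(−k_d t)) = 15.2 × (1 − e^(−0.0832×7.99))
= 15.2 × (1 − 0.5144) = 15.2 × 0.4856 = 7.381 mg/L.

y ≈ 7.38 mg/L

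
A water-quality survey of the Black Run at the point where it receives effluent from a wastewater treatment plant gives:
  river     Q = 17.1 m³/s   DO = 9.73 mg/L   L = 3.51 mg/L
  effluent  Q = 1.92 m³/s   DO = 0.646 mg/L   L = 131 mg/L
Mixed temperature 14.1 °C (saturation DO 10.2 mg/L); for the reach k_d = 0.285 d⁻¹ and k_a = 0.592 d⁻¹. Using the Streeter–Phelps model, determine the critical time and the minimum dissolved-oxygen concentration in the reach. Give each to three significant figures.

t_c ≈ 2.07 d; minimum DO ≈ 5.83 mg/L

Mixed DO = (17.1×9.73 + 1.92×0.646)/(17.1+1.92) = 167.6/19.02 = 8.813 mg/L.
Mixed L₀ = (17.1×3.51 + 1.92×131)/(19.02) = 311.5/19.02 = 16.38 mg/L.
Initial deficit D₀ = C_s − DO₀ = 10.2 − 8.813 = 1.387 mg/L.
t_c = (1/0.3070) ln[(0.592/0.285)(1 − 1.387×0.3070/(0.285×16.38))] = 3.257 × ln(1.888) = 2.070 d.
D_c = (0.285/0.592) × 16.38 × e^(−0.285×2.070) = 0.4814 × 16.38 × 0.5544 = 4.372 mg/L.
Minimum DO = 10.2 − 4.372 = 5.828 mg/L.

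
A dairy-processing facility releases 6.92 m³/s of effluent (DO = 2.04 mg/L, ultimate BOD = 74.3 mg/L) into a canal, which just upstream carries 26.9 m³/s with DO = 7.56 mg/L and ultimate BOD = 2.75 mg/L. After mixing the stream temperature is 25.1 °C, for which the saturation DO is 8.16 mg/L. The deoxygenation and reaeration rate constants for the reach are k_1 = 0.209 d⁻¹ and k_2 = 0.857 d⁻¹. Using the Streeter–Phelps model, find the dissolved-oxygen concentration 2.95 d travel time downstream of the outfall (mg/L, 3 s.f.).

Mixed DO = (26.9×7.56 + 6.92×2.04)/(26.9+6.92) = 217.5/33.82 = 6.431 mg/L.
Mixed L₀ = (26.9×2.75 + 6.92×74.3)/(33.82) = 588.1/33.82 = 17.39 mg/L.
Initial deficit D₀ = C_s − DO₀ = 8.16 − 6.431 = 1.729 mg/L.
D(2.95) = [0.209×17.39/(0.857−0.209)](e^(−0.209×2.95) − e^(−0.857×2.95)) + 1.729 e^(−0.857×2.95)
= 5.609 × (0.5398 − 0.07981) + 1.729 × 0.07981 = 2.718 mg/L.
DO = 8.16 − 2.718 = 5.442 mg/L.

DO ≈ 5.44 mg/L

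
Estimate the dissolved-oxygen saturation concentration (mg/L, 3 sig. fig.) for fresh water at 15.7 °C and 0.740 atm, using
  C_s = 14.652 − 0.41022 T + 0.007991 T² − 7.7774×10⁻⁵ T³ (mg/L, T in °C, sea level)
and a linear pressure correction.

C_s ≈ 7.31 mg/L

At sea level: C_s = 14.652 − 0.41022×15.7 + 0.007991×15.7² − 7.7774×10⁻⁵×15.7³ = 9.880 mg/L.
Pressure correction: C_s' = 9.880 × 0.740 = 7.311 mg/L.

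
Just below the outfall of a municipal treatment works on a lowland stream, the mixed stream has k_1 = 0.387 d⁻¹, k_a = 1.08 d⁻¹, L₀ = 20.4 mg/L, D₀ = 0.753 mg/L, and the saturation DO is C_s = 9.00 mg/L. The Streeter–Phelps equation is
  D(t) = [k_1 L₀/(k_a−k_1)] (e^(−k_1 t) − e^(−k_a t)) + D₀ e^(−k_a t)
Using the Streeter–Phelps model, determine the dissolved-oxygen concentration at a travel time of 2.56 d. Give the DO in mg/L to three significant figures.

DO ≈ 5.44 mg/L

k_1 L₀/(k_a−k_1) = 0.387×20.4/(1.08−0.387) = 7.895/0.6930 = 11.39 mg/L.
e^(−k_1 t) = e^(−0.387×2.560) = 0.3713; e^(−k_a t) = e^(−1.08×2.560) = 0.06299.
D = 11.39 × (0.3713 − 0.06299) + 0.753 × 0.06299 = 3.512 + 0.04743 = 3.560 mg/L.
DO = C_s − D = 9.00 − 3.560 = 5.440 mg/L.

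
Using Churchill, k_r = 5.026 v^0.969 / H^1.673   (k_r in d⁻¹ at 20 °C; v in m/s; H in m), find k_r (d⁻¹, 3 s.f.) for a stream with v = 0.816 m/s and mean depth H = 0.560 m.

k_r ≈ 10.9 d⁻¹

k_r = 5.026 × 0.816^0.969 / 0.560^1.673 = 5.026 × 0.8212 / 0.3791 = 10.89 d⁻¹.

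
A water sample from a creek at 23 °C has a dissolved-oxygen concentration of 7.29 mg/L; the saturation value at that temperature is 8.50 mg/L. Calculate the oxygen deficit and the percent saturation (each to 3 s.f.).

D = C_s − C = 8.50 − 7.29 = 1.21 mg/L.
% saturation = 7.29/8.50 × 100 = 85.8 %.

D ≈ 1.21 mg/L; 85.8 % saturation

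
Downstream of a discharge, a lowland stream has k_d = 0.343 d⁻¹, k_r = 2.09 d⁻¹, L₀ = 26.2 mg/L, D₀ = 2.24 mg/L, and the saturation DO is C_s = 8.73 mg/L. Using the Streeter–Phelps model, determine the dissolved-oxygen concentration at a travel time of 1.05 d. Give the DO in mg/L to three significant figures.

k_d L₀/(k_r−k_d) = 0.343×26.2/(2.09−0.343) = 8.987/1.747 = 5.144 mg/L.
e^(−k_d t) = e^(−0.343×1.050) = 0.6976; e^(−k_r t) = e^(−2.09×1.050) = 0.1114.
D = 5.144 × (0.6976 − 0.1114) + 2.24 × 0.1114 = 3.015 + 0.2496 = 3.265 mg/L.
DO = C_s − D = 8.73 − 3.265 = 5.465 mg/L.

DO ≈ 5.47 mg/L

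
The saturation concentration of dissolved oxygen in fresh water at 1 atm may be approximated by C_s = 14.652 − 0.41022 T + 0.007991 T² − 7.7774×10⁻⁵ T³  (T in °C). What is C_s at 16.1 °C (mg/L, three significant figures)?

C_s ≈ 9.79 mg/L

C_s = 14.652 − 0.41022×16.1 + 0.007991×16.1² − 7.7774×10⁻⁵×16.1³ = 9.794 mg/L.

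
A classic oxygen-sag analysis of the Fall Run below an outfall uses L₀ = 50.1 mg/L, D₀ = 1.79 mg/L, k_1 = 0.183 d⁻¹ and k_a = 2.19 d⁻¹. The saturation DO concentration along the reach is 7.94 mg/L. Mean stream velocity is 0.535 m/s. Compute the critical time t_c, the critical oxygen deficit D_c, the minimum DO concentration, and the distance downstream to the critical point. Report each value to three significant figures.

With k_a/k_1 = 11.97 and 1 − D₀(k_a−k_1)/(k_1 L₀) = 0.6082,
t_c = ln(11.97 × 0.6082) / (2.19 − 0.183) = ln(7.278) / 2.007 = 1.985/2.007 = 0.9890 d.
L(t_c) = L₀ e^(−k_1 t_c) = 50.1 × 0.8345 = 41.81 mg/L, and at the critical point k_a D_c = k_1 L, so D_c = (0.183/2.19) × 41.81 = 3.493 mg/L.
Minimum DO = C_s − D_c = 7.94 − 3.493 = 4.447 mg/L.
x_c = v t_c = 0.535 m/s × 0.9890 d × 86400 s/d = 45710 m ≈ 45.7 km.

t_c ≈ 0.989 d; D_c ≈ 3.49 mg/L; min DO ≈ 4.45 mg/L; x_c ≈ 45.7 km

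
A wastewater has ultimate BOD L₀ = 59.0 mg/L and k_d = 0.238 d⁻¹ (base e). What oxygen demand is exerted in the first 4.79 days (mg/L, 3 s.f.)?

y ≈ 40.1 mg/L

y_t = L₀(1 − e^(−k_d t)) = 59.0 × (1 − e^(−0.238×4.79))
= 59.0 × (1 − 0.3198) = 59.0 × 0.6802 = 40.13 mg/L.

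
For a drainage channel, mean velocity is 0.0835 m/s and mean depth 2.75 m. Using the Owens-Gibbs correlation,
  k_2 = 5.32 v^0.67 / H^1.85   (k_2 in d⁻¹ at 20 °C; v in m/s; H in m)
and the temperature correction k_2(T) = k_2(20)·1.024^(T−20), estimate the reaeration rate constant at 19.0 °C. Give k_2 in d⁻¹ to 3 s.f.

k_2 ≈ 0.151 d⁻¹

k_2(20) = 5.32 × 0.0835^0.67 / 2.75^1.85 = 5.32 × 0.1895 / 6.498 = 0.1551 d⁻¹.
k_2(19.0) = 0.1551 × 1.024^(19.0−20) = 0.1551 × 0.9766 = 0.1515 d⁻¹.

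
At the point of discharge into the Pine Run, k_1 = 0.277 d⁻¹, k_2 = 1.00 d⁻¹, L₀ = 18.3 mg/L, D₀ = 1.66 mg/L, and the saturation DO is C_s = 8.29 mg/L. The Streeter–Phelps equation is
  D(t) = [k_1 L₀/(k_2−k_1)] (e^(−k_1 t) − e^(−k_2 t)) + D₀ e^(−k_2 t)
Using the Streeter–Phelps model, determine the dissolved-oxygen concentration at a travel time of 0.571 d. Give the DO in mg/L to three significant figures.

DO ≈ 5.33 mg/L

k_1 L₀/(k_2−k_1) = 0.277×18.3/(1.00−0.277) = 5.069/0.7230 = 7.011 mg/L.
e^(−k_1 t) = e^(−0.277×0.5710) = 0.8537; e^(−k_2 t) = e^(−1.00×0.5710) = 0.5650.
D = 7.011 × (0.8537 − 0.5650) + 1.66 × 0.5650 = 2.024 + 0.9378 = 2.962 mg/L.
DO = C_s − D = 8.29 − 2.962 = 5.328 mg/L.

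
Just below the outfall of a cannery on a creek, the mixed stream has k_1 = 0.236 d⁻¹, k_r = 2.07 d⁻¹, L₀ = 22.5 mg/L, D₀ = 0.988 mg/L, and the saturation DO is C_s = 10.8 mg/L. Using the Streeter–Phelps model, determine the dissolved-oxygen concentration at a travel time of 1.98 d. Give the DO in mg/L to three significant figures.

DO ≈ 9.02 mg/L

k_1 L₀/(k_r−k_1) = 0.236×22.5/(2.07−0.236) = 5.310/1.834 = 2.895 mg/L.
e^(−k_1 t) = e^(−0.236×1.980) = 0.6267; e^(−k_r t) = e^(−2.07×1.980) = 0.01660.
D = 2.895 × (0.6267 − 0.01660) + 0.988 × 0.01660 = 1.766 + 0.01640 = 1.783 mg/L.
DO = C_s − D = 10.8 − 1.783 = 9.017 mg/L.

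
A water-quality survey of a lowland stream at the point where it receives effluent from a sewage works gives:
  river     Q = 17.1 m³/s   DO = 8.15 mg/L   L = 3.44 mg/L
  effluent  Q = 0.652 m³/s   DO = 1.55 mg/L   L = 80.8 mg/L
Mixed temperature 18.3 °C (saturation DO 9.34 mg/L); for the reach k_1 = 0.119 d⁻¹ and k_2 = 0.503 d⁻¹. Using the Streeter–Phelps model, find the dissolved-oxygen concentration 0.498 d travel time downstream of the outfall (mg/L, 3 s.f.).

DO ≈ 7.91 mg/L

Mixed DO = (17.1×8.15 + 0.652×1.55)/(17.1+0.652) = 140.4/17.75 = 7.908 mg/L.
Mixed L₀ = (17.1×3.44 + 0.652×80.8)/(17.75) = 111.5/17.75 = 6.281 mg/L.
Initial deficit D₀ = C_s − DO₀ = 9.34 − 7.908 = 1.432 mg/L.
D(0.498) = [0.119×6.281/(0.503−0.119)](e^(−0.119×0.498) − e^(−0.503×0.498)) + 1.432 e^(−0.503×0.498)
= 1.947 × (0.9425 − 0.7784) + 1.432 × 0.7784 = 1.434 mg/L.
DO = 9.34 − 1.434 = 7.906 mg/L.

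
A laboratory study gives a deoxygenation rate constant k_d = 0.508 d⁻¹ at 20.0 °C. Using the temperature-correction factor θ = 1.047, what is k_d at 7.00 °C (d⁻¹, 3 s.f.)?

k_d ≈ 0.280 d⁻¹

k_d(T₂) = k_d(T₁) · θ^(T₂−T₁) = 0.508 × 1.047^(7.00−20.0)
= 0.508 × 1.047^-13.0 = 0.508 × 0.5504 = 0.2796 d⁻¹.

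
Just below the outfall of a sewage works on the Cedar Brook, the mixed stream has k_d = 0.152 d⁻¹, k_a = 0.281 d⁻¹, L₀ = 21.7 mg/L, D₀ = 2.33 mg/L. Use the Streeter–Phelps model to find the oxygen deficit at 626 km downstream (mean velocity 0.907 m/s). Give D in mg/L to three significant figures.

D ≈ 5.13 mg/L

Travel time t = x/v = 626 km / (0.907 m/s) = 626000 m / 0.907 m/s = 690200 s = 7.988 d.
k_d L₀/(k_a−k_d) = 0.152×21.7/(0.281−0.152) = 3.298/0.1290 = 25.57 mg/L.
e^(−k_d t) = e^(−0.152×7.988) = 0.2969; e^(−k_a t) = e^(−0.281×7.988) = 0.1060.
D = 25.57 × (0.2969 − 0.1060) + 2.33 × 0.1060 = 4.883 + 0.2469 = 5.130 mg/L.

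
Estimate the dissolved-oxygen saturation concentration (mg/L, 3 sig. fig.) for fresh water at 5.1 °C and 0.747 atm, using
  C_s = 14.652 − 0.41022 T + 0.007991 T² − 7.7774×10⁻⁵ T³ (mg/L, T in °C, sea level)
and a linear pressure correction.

At sea level: C_s = 14.652 − 0.41022×5.1 + 0.007991×5.1² − 7.7774×10⁻⁵×5.1³ = 12.76 mg/L.
Pressure correction: C_s' = 12.76 × 0.747 = 9.530 mg/L.

C_s ≈ 9.53 mg/L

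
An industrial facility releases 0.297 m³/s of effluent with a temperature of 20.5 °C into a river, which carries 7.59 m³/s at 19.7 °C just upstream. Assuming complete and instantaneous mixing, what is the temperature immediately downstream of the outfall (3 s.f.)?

19.7 °C

Flow-weighted mixing: C = (Q_r C_r + Q_w C_w)/(Q_r + Q_w)
= (7.59×19.7 + 0.297×20.5)/(7.59 + 0.297) = 155.6/7.887 = 19.73 °C.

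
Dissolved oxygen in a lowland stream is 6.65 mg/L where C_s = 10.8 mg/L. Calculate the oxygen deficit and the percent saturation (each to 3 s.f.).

D ≈ 4.15 mg/L; 61.6 % saturation

D = C_s − C = 10.8 − 6.65 = 4.15 mg/L.
% saturation = 6.65/10.8 × 100 = 61.6 %.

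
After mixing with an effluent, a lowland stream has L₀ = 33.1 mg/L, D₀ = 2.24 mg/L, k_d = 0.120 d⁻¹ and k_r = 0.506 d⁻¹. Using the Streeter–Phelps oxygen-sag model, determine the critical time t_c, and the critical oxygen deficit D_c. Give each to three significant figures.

With k_r/k_d = 4.217 and 1 − D₀(k_r−k_d)/(k_d L₀) = 0.7823,
t_c = ln(4.217 × 0.7823) / (0.506 − 0.120) = ln(3.299) / 0.3860 = 1.194/0.3860 = 3.092 d.
L(t_c) = L₀ e^(−k_d t_c) = 33.1 × 0.6900 = 22.84 mg/L, and at the critical point k_r D_c = k_d L, so D_c = (0.120/0.506) × 22.84 = 5.416 mg/L.

t_c ≈ 3.09 d; D_c ≈ 5.42 mg/L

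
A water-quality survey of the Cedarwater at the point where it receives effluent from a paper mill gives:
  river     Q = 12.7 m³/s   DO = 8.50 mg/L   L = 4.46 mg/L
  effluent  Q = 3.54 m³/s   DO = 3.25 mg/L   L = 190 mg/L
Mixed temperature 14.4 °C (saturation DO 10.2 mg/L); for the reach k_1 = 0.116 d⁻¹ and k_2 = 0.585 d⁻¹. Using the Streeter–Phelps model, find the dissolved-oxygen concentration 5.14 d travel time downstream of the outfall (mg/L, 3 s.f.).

Mixed DO = (12.7×8.50 + 3.54×3.25)/(12.7+3.54) = 119.5/16.24 = 7.356 mg/L.
Mixed L₀ = (12.7×4.46 + 3.54×190)/(16.24) = 729.2/16.24 = 44.90 mg/L.
Initial deficit D₀ = C_s − DO₀ = 10.2 − 7.356 = 2.844 mg/L.
D(5.14) = [0.116×44.90/(0.585−0.116)](e^(−0.116×5.14) − e^(−0.585×5.14)) + 2.844 e^(−0.585×5.14)
= 11.11 × (0.5509 − 0.04944) + 2.844 × 0.04944 = 5.710 mg/L.
DO = 10.2 − 5.710 = 4.490 mg/L.

DO ≈ 4.49 mg/L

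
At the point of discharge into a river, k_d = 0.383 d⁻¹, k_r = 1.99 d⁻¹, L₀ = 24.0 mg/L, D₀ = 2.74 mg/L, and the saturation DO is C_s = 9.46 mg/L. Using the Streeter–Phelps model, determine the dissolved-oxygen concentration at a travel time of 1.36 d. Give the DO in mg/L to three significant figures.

k_d L₀/(k_r−k_d) = 0.383×24.0/(1.99−0.383) = 9.192/1.607 = 5.720 mg/L.
e^(−k_d t) = e^(−0.383×1.360) = 0.5940; e^(−k_r t) = e^(−1.99×1.360) = 0.06678.
D = 5.720 × (0.5940 − 0.06678) + 2.74 × 0.06678 = 3.016 + 0.1830 = 3.199 mg/L.
DO = C_s − D = 9.46 − 3.199 = 6.261 mg/L.

DO ≈ 6.26 mg/L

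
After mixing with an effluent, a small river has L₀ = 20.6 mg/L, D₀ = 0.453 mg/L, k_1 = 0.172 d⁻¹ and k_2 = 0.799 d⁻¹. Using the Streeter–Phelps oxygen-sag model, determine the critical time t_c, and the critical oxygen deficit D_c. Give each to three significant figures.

t_c ≈ 2.32 d; D_c ≈ 2.98 mg/L

At the critical point dD/dt = 0, so k_1 L₀ e^(−k_1 t) = k_2 D. Substituting D(t) from the Streeter–Phelps equation and solving for t gives
t_c = ln[(k_2/k_1)(1 − D₀(k_2−k_1)/(k_1 L₀))] / (k_2−k_1).
Here k_2−k_1 = 0.6270 d⁻¹ and 1 − D₀(k_2−k_1)/(k_1 L₀) = 1 − 0.453×0.6270/(0.172×20.6) = 0.9198, so
t_c = ln(4.645 × 0.9198) / 0.6270 = 1.452 / 0.6270 = 2.316 d.
L(t_c) = L₀ e^(−k_1 t_c) = 20.6 × 0.6714 = 13.83 mg/L, and at the critical point k_2 D_c = k_1 L, so D_c = (0.172/0.799) × 13.83 = 2.977 mg/L.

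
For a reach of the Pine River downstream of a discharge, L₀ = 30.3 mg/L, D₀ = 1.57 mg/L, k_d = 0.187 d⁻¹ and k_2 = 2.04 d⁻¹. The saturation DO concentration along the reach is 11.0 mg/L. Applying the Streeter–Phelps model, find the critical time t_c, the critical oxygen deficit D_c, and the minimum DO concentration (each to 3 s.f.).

At the critical point dD/dt = 0, so k_d L₀ e^(−k_d t) = k_2 D. Substituting D(t) from the Streeter–Phelps equation and solving for t gives
t_c = ln[(k_2/k_d)(1 − D₀(k_2−k_d)/(k_d L₀))] / (k_2−k_d).
Here k_2−k_d = 1.853 d⁻¹ and 1 − D₀(k_2−k_d)/(k_d L₀) = 1 − 1.57×1.853/(0.187×30.3) = 0.4866, so
t_c = ln(10.91 × 0.4866) / 1.853 = 1.669 / 1.853 = 0.9008 d.
L(t_c) = L₀ e^(−k_d t_c) = 30.3 × 0.8450 = 25.60 mg/L, and at the critical point k_2 D_c = k_d L, so D_c = (0.187/2.04) × 25.60 = 2.347 mg/L.
Minimum DO = C_s − D_c = 11.0 − 2.347 = 8.653 mg/L.

t_c ≈ 0.901 d; D_c ≈ 2.35 mg/L; min DO ≈ 8.65 mg/L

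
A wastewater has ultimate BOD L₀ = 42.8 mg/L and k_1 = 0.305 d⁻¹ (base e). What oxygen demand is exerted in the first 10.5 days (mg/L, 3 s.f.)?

y ≈ 41.1 mg/L

y_t = L₀(1 − e^(−k_1 t)) = 42.8 × (1 − e^(−0.305×10.5))
= 42.8 × (1 − 0.04066) = 42.8 × 0.9593 = 41.06 mg/L.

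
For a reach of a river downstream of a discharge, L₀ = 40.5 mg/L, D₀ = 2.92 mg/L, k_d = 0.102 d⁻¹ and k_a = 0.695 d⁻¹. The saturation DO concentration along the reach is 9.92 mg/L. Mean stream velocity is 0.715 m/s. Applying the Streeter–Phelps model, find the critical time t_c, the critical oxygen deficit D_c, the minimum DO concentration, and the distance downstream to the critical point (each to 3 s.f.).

t_c ≈ 2.32 d; D_c ≈ 4.69 mg/L; min DO ≈ 5.23 mg/L; x_c ≈ 143 km

At the critical point dD/dt = 0, so k_d L₀ e^(−k_d t) = k_a D. Substituting D(t) from the Streeter–Phelps equation and solving for t gives
t_c = ln[(k_a/k_d)(1 − D₀(k_a−k_d)/(k_d L₀))] / (k_a−k_d).
Here k_a−k_d = 0.5930 d⁻¹ and 1 − D₀(k_a−k_d)/(k_d L₀) = 1 − 2.92×0.5930/(0.102×40.5) = 0.5808, so
t_c = ln(6.814 × 0.5808) / 0.5930 = 1.376 / 0.5930 = 2.320 d.
D_c = (k_d/k_a) L₀ e^(−k_d t_c) = (0.102/0.695) × 40.5 × e^(−0.102×2.320) = 0.1468 × 40.5 × 0.7893 = 4.691 mg/L.
Minimum DO = C_s − D_c = 9.92 − 4.691 = 5.229 mg/L.
x_c = v t_c = 0.715 m/s × 2.320 d × 86400 s/d = 143300 m ≈ 143 km.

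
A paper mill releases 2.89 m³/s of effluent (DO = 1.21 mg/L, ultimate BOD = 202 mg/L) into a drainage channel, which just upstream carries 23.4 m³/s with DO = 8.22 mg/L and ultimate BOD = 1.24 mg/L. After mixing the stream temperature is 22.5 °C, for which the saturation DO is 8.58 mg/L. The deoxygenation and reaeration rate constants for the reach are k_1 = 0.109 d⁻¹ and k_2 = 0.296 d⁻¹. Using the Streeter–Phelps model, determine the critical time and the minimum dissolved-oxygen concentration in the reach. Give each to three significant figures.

Mixed DO = (23.4×8.22 + 2.89×1.21)/(23.4+2.89) = 195.8/26.29 = 7.449 mg/L.
Mixed L₀ = (23.4×1.24 + 2.89×202)/(26.29) = 612.8/26.29 = 23.31 mg/L.
Initial deficit D₀ = C_s − DO₀ = 8.58 − 7.449 = 1.131 mg/L.
t_c = (1/0.1870) ln[(0.296/0.109)(1 − 1.131×0.1870/(0.109×23.31))] = 5.348 × ln(2.490) = 4.878 d.
D_c = (0.109/0.296) × 23.31 × e^(−0.109×4.878) = 0.3682 × 23.31 × 0.5876 = 5.044 mg/L.
Minimum DO = 8.58 − 5.044 = 3.536 mg/L.

t_c ≈ 4.88 d; minimum DO ≈ 3.54 mg/L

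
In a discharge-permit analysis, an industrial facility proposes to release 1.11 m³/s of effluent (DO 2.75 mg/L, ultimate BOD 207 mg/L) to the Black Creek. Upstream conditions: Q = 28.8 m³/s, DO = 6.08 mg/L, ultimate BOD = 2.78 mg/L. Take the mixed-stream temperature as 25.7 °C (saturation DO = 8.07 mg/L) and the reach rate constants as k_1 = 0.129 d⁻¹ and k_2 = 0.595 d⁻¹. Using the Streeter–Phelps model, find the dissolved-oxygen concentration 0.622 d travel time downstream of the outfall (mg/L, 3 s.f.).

Mixed DO = (28.8×6.08 + 1.11×2.75)/(28.8+1.11) = 178.2/29.91 = 5.956 mg/L.
Mixed L₀ = (28.8×2.78 + 1.11×207)/(29.91) = 309.8/29.91 = 10.36 mg/L.
Initial deficit D₀ = C_s − DO₀ = 8.07 − 5.956 = 2.114 mg/L.
D(0.622) = [0.129×10.36/(0.595−0.129)](e^(−0.129×0.622) − e^(−0.595×0.622)) + 2.114 e^(−0.595×0.622)
= 2.868 × (0.9229 − 0.6907) + 2.114 × 0.6907 = 2.126 mg/L.
DO = 8.07 − 2.126 = 5.944 mg/L.

DO ≈ 5.94 mg/L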